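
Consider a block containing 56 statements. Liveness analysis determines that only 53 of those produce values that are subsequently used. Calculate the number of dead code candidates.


Dead code = total statements - live definitions
= 56 - 53 = 3

3


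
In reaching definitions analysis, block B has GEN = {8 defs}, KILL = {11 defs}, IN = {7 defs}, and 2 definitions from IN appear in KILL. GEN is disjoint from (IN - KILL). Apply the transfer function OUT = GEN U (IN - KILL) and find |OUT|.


IN - KILL: 7 - 2 = 5 surviving definitions
OUT = GEN + surviving = 8 + 5 = 13

13


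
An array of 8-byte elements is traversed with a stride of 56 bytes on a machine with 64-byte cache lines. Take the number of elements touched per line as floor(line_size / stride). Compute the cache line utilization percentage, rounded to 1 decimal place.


Elements per cache line = floor(64 / 56) = 1
Bytes used = 1 * 8 = 8
Utilization = 8 / 64 * 100 = 12.5%

12.5


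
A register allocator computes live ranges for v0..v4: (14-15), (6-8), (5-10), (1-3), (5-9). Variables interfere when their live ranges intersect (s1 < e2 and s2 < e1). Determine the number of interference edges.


Check all pairs for overlapping intervals.
Two intervals (s1,e1) and (s2,e2) overlap if s1 < e2 and s2 < e1.
v0 (14-15) vs v1..v4: overlaps none -> 0
v1 (6-8) vs v2..v4: overlaps v2, v4 -> 2
v2 (5-10) vs v3..v4: overlaps v4 -> 1
v3 (1-3) vs v4: overlaps none -> 0
Total overlapping pairs = 0 + 2 + 1 + 0 = 3

3


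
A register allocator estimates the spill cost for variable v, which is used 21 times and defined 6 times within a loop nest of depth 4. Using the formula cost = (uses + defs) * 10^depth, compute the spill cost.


uses + defs = 21 + 6 = 27
10^4 = 10000
Spill cost = 27 * 10000 = 270000

270000


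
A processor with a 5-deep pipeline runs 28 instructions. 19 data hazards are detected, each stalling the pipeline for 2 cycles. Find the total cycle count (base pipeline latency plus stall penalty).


Base cycles = 5 + 28 - 1 = 32
Total stalls = 19 * 2 = 38
Total = 32 + 38 = 70

70


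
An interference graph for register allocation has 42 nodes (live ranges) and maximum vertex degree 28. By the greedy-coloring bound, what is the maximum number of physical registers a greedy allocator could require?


Greedy coloring never needs more than (max_degree + 1) colors: when coloring a vertex, at most max_degree neighbors are already colored.
Upper bound = 28 + 1 = 29

29


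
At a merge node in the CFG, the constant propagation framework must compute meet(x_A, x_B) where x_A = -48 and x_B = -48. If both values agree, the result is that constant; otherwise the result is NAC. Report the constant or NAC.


Meet operation: if both paths give the same constant, result is that constant; if they differ, result is NAC (not-a-constant).
Path A: -48, Path B: -48 -> equal
Result: constant -> -48

-48


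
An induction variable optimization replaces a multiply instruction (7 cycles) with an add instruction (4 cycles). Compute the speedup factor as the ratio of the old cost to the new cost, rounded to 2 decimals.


Ratio = mult_cost / add_cost = 7 / 4 = 1.75

1.75


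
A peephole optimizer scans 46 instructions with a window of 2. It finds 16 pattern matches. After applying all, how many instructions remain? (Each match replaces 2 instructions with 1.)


Each match removes 1 instructions.
Total removed = 16 * 1 = 16
Remaining = 46 - 16 = 30

30


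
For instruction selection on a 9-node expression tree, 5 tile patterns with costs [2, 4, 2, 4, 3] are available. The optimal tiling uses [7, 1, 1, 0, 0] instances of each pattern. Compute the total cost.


Total cost = sum(count_i * cost_i)
= 7*2 + 1*4 + 1*2 + 0*4 + 0*3
= 20

20


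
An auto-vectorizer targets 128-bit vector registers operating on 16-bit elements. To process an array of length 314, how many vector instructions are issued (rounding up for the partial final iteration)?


Width = 128 / 16 = 8 elements per vector op
Iterations = ceil(314 / 8) = 40

40


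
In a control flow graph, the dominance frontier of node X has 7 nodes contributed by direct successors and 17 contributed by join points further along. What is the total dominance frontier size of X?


DF(X) = direct successor contributions + join point contributions
= 7 + 17 = 24

24


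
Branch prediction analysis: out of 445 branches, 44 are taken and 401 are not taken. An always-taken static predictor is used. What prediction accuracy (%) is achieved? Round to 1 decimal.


Predictor: always-taken
Correct predictions = 44
Accuracy = 44 / 445 * 100 = 9.9%

9.9


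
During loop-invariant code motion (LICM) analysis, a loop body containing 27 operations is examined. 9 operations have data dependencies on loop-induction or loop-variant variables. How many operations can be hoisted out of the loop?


Invariant candidates = total - loop-dependent
= 27 - 9 = 18

18


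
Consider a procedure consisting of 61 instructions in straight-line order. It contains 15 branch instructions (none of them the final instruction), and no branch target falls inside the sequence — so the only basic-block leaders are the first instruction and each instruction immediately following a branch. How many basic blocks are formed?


With no in-sequence branch targets, the leaders are the first instruction plus the instruction after each branch.
Number of basic blocks = branches + 1
= 15 + 1 = 16

16


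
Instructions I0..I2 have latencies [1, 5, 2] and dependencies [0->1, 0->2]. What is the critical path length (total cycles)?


Compute longest path through dependency graph: dist(Ik) = max over predecessors of dist + latency(Ik).
dist(I0) = latency 1 = 1
dist(I1) = dist(I0) + 5 = 1 + 5 = 6
dist(I2) = dist(I0) + 2 = 1 + 2 = 3
Critical path = max dist = 6

6


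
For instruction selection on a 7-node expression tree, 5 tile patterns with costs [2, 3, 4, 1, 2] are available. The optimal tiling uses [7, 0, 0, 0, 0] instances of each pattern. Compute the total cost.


Total cost = sum(count_i * cost_i)
= 7*2 + 0*3 + 0*4 + 0*1 + 0*2
= 14

14


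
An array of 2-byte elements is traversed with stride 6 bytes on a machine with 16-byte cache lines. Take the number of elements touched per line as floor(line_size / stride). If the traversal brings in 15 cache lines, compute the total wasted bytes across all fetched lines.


Elements per line = floor(16 / 6) = 2
Bytes used per line = 2 * 2 = 4
Wasted per line = 16 - 4 = 12
Total wasted = 12 * 15 = 180

180


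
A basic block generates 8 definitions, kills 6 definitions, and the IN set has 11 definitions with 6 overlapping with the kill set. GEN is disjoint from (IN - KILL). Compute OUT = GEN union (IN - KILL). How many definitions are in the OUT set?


IN - KILL: 11 - 6 = 5 surviving definitions
OUT = GEN + surviving = 8 + 5 = 13

13


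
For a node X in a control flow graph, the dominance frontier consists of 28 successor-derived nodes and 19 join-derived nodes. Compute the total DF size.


DF(X) = direct successor contributions + join point contributions
= 28 + 19 = 47

47


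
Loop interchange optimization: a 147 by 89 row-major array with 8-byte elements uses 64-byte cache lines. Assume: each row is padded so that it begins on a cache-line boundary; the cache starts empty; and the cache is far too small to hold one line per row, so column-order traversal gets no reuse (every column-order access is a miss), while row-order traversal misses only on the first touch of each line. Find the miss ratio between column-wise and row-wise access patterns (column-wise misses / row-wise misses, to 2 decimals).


Each row occupies 89 * 8 = 712 bytes and starts on a line boundary, so it spans ceil(712 / 64) = 12 cache lines.
Row-major traversal misses (one per line touched): 147 * ceil(89 * 8 / 64) = 1764
Column-major traversal misses (no reuse, every access misses): 147 * 89 = 13083
Ratio = 13083 / 1764 = 7.42

7.42


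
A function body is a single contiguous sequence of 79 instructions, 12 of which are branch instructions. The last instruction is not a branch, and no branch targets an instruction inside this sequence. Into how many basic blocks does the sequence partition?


With no in-sequence branch targets, the leaders are the first instruction plus the instruction after each branch.
Number of basic blocks = branches + 1
= 12 + 1 = 13

13


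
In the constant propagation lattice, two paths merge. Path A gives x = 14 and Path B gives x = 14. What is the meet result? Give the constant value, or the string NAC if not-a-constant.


Meet operation: if both paths give the same constant, result is that constant; if they differ, result is NAC (not-a-constant).
Path A: 14, Path B: 14 -> equal
Result: constant -> 14

14


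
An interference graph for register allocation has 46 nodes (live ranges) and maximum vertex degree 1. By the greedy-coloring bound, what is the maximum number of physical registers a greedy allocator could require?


Greedy coloring never needs more than (max_degree + 1) colors: when coloring a vertex, at most max_degree neighbors are already colored.
Upper bound = 1 + 1 = 2

2


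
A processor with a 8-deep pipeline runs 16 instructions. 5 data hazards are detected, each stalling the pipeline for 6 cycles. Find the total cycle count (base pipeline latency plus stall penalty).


Base cycles = 8 + 16 - 1 = 23
Total stalls = 5 * 6 = 30
Total = 23 + 30 = 53

53


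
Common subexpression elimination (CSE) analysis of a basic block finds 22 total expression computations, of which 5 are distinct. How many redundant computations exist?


CSE count = total expressions - unique expressions
= 22 - 5 = 17

17


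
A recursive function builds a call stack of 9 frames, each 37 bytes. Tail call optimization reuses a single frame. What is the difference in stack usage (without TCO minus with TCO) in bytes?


Without TCO: 9 * 37 = 333 bytes
With TCO: reuse 1 frame = 37 bytes
Savings = 333 - 37 = 296

296


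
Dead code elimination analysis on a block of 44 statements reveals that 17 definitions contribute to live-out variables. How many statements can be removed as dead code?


Dead code = total statements - live definitions
= 44 - 17 = 27

27


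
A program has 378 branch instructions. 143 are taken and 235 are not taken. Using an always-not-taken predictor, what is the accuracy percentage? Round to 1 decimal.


Predictor: always-not-taken
Correct predictions = 235
Accuracy = 235 / 378 * 100 = 62.2%

62.2


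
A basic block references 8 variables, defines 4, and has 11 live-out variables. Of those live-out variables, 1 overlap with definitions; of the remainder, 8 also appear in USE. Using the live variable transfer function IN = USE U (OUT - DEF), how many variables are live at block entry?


OUT - DEF: 11 - 1 = 10
|IN| = |USE| + |OUT - DEF| - |USE ∩ (OUT - DEF)| = 8 + 10 - 8 = 10

10


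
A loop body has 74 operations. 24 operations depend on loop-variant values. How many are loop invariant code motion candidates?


Invariant candidates = total - loop-dependent
= 74 - 24 = 50

50


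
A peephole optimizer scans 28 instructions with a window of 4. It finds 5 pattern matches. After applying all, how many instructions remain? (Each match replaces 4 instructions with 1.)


Each match removes 3 instructions.
Total removed = 5 * 3 = 15
Remaining = 28 - 15 = 13

13


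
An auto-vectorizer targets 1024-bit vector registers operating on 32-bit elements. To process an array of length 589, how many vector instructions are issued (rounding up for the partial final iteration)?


Width = 1024 / 32 = 32 elements per vector op
Iterations = ceil(589 / 32) = 19

19


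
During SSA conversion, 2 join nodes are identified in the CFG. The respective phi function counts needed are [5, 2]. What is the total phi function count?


Total phi functions = sum of phi functions at each join node
= 5 + 2 = 7

7


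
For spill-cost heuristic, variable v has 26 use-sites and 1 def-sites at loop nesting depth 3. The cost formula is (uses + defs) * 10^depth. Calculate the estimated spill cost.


uses + defs = 26 + 1 = 27
10^3 = 1000
Spill cost = 27 * 1000 = 27000

27000


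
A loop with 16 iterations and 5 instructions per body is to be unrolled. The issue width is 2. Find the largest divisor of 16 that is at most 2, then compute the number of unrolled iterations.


Largest divisor of 16 <= 2 is 2
New iterations = 16 / 2 = 8

8


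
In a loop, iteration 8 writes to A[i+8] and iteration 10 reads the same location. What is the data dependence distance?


Distance = read iteration - write iteration
= 10 - 8 = 2

2


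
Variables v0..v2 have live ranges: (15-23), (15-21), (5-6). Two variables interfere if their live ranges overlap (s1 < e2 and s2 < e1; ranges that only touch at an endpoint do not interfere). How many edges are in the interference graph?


Check all pairs for overlapping intervals.
Two intervals (s1,e1) and (s2,e2) overlap if s1 < e2 and s2 < e1.
v0 (15-23) vs v1..v2: overlaps v1 -> 1
v1 (15-21) vs v2: overlaps none -> 0
Total overlapping pairs = 1 + 0 = 1

1


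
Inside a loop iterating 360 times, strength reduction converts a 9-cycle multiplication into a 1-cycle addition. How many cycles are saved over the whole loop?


Per-iteration saving = 9 - 1 = 8
Total saved = 360 * 8 = 2880

2880


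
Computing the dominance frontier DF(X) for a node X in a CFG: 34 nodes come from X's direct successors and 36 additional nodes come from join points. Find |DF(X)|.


DF(X) = direct successor contributions + join point contributions
= 34 + 36 = 70

70


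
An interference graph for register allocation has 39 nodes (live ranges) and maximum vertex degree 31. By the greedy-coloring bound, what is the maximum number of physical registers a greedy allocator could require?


Greedy coloring never needs more than (max_degree + 1) colors: when coloring a vertex, at most max_degree neighbors are already colored.
Upper bound = 31 + 1 = 32

32


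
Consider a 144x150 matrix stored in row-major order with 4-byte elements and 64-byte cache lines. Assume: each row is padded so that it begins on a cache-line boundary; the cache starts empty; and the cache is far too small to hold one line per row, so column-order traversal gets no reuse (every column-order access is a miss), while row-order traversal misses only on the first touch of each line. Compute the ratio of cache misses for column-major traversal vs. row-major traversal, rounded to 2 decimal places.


Each row occupies 150 * 4 = 600 bytes and starts on a line boundary, so it spans ceil(600 / 64) = 10 cache lines.
Row-major traversal misses (one per line touched): 144 * ceil(150 * 4 / 64) = 1440
Column-major traversal misses (no reuse, every access misses): 144 * 150 = 21600
Ratio = 21600 / 1440 = 15.0

15.0


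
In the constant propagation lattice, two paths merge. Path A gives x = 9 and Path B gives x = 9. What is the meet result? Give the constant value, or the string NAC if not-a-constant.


Meet operation: if both paths give the same constant, result is that constant; if they differ, result is NAC (not-a-constant).
Path A: 9, Path B: 9 -> equal
Result: constant -> 9

9


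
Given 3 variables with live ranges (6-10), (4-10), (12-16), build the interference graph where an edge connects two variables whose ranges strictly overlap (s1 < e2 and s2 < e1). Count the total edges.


Check all pairs for overlapping intervals.
Two intervals (s1,e1) and (s2,e2) overlap if s1 < e2 and s2 < e1.
v0 (6-10) vs v1..v2: overlaps v1 -> 1
v1 (4-10) vs v2: overlaps none -> 0
Total overlapping pairs = 1 + 0 = 1

1


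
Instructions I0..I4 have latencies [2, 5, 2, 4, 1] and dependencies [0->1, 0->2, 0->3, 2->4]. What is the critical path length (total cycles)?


Compute longest path through dependency graph: dist(Ik) = max over predecessors of dist + latency(Ik).
dist(I0) = latency 2 = 2
dist(I1) = dist(I0) + 5 = 2 + 5 = 7
dist(I2) = dist(I0) + 2 = 2 + 2 = 4
dist(I3) = dist(I0) + 4 = 2 + 4 = 6
dist(I4) = dist(I2) + 1 = 4 + 1 = 5
Critical path = max dist = 7

7


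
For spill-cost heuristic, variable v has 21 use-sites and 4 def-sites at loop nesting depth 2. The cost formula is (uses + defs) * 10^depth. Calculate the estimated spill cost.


uses + defs = 21 + 4 = 25
10^2 = 100
Spill cost = 25 * 100 = 2500

2500


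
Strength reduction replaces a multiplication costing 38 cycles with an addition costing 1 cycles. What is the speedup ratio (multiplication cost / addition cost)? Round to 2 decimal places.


Ratio = mult_cost / add_cost = 38 / 1 = 38.0

38.0


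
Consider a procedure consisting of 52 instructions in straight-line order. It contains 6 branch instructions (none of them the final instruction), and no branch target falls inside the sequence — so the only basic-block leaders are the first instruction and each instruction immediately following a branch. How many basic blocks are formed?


With no in-sequence branch targets, the leaders are the first instruction plus the instruction after each branch.
Number of basic blocks = branches + 1
= 6 + 1 = 7

7


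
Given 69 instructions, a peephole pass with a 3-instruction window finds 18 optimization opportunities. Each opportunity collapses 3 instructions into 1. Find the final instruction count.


Each match removes 2 instructions.
Total removed = 18 * 2 = 36
Remaining = 69 - 36 = 33

33


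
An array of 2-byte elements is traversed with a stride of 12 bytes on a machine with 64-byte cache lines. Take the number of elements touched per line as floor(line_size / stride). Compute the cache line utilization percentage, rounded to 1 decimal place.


Elements per cache line = floor(64 / 12) = 5
Bytes used = 5 * 2 = 10
Utilization = 10 / 64 * 100 = 15.6%

15.6


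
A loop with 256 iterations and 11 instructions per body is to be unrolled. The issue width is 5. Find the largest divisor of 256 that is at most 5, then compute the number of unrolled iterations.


Largest divisor of 256 <= 5 is 4
New iterations = 256 / 4 = 64

64


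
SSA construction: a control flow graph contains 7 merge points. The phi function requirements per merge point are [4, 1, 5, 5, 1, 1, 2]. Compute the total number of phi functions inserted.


Total phi functions = sum of phi functions at each join node
= 4 + 1 + 5 + 5 + 1 + 1 + 2 = 19

19


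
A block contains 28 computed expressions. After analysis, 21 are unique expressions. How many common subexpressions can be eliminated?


CSE count = total expressions - unique expressions
= 28 - 21 = 7

7


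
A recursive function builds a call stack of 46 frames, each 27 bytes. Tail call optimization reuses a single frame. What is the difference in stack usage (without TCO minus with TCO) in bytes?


Without TCO: 46 * 27 = 1242 bytes
With TCO: reuse 1 frame = 27 bytes
Savings = 1242 - 27 = 1215

1215


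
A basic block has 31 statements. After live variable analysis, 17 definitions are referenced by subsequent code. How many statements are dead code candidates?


Dead code = total statements - live definitions
= 31 - 17 = 14

14


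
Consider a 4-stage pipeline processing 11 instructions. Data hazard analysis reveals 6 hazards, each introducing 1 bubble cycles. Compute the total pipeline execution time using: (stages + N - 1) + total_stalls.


Base cycles = 4 + 11 - 1 = 14
Total stalls = 6 * 1 = 6
Total = 14 + 6 = 20

20


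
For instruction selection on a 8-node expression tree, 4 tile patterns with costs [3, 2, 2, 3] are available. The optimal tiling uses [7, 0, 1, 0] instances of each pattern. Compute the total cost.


Total cost = sum(count_i * cost_i)
= 7*3 + 0*2 + 1*2 + 0*3
= 23

23


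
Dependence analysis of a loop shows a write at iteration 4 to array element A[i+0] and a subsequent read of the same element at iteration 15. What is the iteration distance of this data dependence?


Distance = read iteration - write iteration
= 15 - 4 = 11

11


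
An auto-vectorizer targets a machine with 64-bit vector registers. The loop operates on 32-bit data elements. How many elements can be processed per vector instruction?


Width = SIMD bits / data type bits
= 64 / 32 = 2

2


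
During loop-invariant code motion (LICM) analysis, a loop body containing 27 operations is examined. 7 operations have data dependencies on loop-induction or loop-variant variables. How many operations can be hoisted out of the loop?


Invariant candidates = total - loop-dependent
= 27 - 7 = 20

20


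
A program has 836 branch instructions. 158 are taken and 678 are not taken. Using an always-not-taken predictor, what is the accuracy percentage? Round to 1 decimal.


Predictor: always-not-taken
Correct predictions = 678
Accuracy = 678 / 836 * 100 = 81.1%

81.1


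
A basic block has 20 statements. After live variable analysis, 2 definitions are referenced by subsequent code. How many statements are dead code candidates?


Dead code = total statements - live definitions
= 20 - 2 = 18

18


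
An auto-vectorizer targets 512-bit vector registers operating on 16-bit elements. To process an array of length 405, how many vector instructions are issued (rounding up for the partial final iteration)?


Width = 512 / 16 = 32 elements per vector op
Iterations = ceil(405 / 32) = 13

13


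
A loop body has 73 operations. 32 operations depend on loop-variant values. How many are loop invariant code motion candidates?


Invariant candidates = total - loop-dependent
= 73 - 32 = 41

41


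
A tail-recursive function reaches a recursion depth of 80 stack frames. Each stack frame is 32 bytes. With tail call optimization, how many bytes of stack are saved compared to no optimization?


Without TCO: 80 * 32 = 2560 bytes
With TCO: reuse 1 frame = 32 bytes
Savings = 2560 - 32 = 2528

2528


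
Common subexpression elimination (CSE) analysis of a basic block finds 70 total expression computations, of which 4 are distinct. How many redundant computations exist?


CSE count = total expressions - unique expressions
= 70 - 4 = 66

66


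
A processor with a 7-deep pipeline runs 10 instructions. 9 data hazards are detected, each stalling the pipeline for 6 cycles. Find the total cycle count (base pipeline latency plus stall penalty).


Base cycles = 7 + 10 - 1 = 16
Total stalls = 9 * 6 = 54
Total = 16 + 54 = 70

70


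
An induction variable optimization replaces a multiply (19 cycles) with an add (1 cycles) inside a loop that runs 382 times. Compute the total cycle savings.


Per-iteration saving = 19 - 1 = 18
Total saved = 382 * 18 = 6876

6876


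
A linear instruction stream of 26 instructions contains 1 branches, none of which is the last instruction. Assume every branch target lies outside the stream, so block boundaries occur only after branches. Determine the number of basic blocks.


With no in-sequence branch targets, the leaders are the first instruction plus the instruction after each branch.
Number of basic blocks = branches + 1
= 1 + 1 = 2

2


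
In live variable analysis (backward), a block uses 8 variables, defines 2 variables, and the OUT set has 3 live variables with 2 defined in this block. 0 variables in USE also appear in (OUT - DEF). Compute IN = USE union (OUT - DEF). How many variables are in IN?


OUT - DEF: 3 - 2 = 1
|IN| = |USE| + |OUT - DEF| - |USE ∩ (OUT - DEF)| = 8 + 1 - 0 = 9

9


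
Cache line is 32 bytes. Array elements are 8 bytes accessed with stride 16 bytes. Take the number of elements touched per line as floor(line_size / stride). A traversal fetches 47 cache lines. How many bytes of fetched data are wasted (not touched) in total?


Elements per line = floor(32 / 16) = 2
Bytes used per line = 2 * 8 = 16
Wasted per line = 32 - 16 = 16
Total wasted = 16 * 47 = 752

752


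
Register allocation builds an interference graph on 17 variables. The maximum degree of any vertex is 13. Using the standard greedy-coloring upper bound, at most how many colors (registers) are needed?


Greedy coloring never needs more than (max_degree + 1) colors: when coloring a vertex, at most max_degree neighbors are already colored.
Upper bound = 13 + 1 = 14

14


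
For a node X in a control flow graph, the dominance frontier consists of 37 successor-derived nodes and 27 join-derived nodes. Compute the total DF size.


DF(X) = direct successor contributions + join point contributions
= 37 + 27 = 64

64


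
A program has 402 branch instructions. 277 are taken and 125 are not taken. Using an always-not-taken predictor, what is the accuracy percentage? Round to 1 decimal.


Predictor: always-not-taken
Correct predictions = 125
Accuracy = 125 / 402 * 100 = 31.1%

31.1


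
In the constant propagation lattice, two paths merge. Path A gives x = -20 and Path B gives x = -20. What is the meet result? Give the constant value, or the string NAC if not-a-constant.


Meet operation: if both paths give the same constant, result is that constant; if they differ, result is NAC (not-a-constant).
Path A: -20, Path B: -20 -> equal
Result: constant -> -20

-20


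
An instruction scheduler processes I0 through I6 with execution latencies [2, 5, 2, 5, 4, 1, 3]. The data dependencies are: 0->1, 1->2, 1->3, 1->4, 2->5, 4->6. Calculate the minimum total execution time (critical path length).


Compute longest path through dependency graph: dist(Ik) = max over predecessors of dist + latency(Ik).
dist(I0) = latency 2 = 2
dist(I1) = dist(I0) + 5 = 2 + 5 = 7
dist(I2) = dist(I1) + 2 = 7 + 2 = 9
dist(I3) = dist(I1) + 5 = 7 + 5 = 12
dist(I4) = dist(I1) + 4 = 7 + 4 = 11
dist(I5) = dist(I2) + 1 = 9 + 1 = 10
dist(I6) = dist(I4) + 3 = 11 + 3 = 14
Critical path = max dist = 14

14


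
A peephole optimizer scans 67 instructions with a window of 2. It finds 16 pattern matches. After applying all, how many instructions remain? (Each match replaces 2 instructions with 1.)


Each match removes 1 instructions.
Total removed = 16 * 1 = 16
Remaining = 67 - 16 = 51

51


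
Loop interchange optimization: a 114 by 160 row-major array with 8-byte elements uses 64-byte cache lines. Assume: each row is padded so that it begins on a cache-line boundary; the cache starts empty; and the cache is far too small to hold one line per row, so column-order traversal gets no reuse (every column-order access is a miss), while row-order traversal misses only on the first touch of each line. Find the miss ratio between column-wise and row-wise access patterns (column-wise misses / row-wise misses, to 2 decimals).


Each row occupies 160 * 8 = 1280 bytes and starts on a line boundary, so it spans ceil(1280 / 64) = 20 cache lines.
Row-major traversal misses (one per line touched): 114 * ceil(160 * 8 / 64) = 2280
Column-major traversal misses (no reuse, every access misses): 114 * 160 = 18240
Ratio = 18240 / 2280 = 8.0

8.0


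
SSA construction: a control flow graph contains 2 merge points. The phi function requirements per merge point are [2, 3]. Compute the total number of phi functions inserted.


Total phi functions = sum of phi functions at each join node
= 2 + 3 = 5

5


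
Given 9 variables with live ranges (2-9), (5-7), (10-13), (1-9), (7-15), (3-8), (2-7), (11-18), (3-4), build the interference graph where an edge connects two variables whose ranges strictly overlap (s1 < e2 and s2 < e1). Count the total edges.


Check all pairs for overlapping intervals.
Two intervals (s1,e1) and (s2,e2) overlap if s1 < e2 and s2 < e1.
v0 (2-9) vs v1..v8: overlaps v1, v3, v4, v5, v6, v8 -> 6
v1 (5-7) vs v2..v8: overlaps v3, v5, v6 -> 3
v2 (10-13) vs v3..v8: overlaps v4, v7 -> 2
v3 (1-9) vs v4..v8: overlaps v4, v5, v6, v8 -> 4
v4 (7-15) vs v5..v8: overlaps v5, v7 -> 2
v5 (3-8) vs v6..v8: overlaps v6, v8 -> 2
v6 (2-7) vs v7..v8: overlaps v8 -> 1
v7 (11-18) vs v8: overlaps none -> 0
Total overlapping pairs = 6 + 3 + 2 + 4 + 2 + 2 + 1 + 0 = 20

20


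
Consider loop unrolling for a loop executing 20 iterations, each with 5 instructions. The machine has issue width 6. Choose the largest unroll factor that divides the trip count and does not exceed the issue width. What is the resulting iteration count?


Largest divisor of 20 <= 6 is 5
New iterations = 20 / 5 = 4

4


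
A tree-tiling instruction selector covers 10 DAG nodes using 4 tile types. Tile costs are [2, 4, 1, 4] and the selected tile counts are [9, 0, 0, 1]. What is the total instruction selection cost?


Total cost = sum(count_i * cost_i)
= 9*2 + 0*4 + 0*1 + 1*4
= 22

22


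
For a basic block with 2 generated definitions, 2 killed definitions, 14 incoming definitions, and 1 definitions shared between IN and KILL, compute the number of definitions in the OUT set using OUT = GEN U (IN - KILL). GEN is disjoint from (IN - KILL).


IN - KILL: 14 - 1 = 13 surviving definitions
OUT = GEN + surviving = 2 + 13 = 15

15


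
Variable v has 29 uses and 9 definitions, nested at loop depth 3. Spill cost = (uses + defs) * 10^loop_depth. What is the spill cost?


uses + defs = 29 + 9 = 38
10^3 = 1000
Spill cost = 38 * 1000 = 38000

38000


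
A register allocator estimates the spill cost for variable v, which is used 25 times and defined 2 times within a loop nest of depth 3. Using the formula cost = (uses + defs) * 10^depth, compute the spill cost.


uses + defs = 25 + 2 = 27
10^3 = 1000
Spill cost = 27 * 1000 = 27000

27000


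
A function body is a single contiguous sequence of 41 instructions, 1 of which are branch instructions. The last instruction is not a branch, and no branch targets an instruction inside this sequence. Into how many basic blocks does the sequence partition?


With no in-sequence branch targets, the leaders are the first instruction plus the instruction after each branch.
Number of basic blocks = branches + 1
= 1 + 1 = 2

2


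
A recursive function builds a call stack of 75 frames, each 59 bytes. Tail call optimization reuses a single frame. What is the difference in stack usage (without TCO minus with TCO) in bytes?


Without TCO: 75 * 59 = 4425 bytes
With TCO: reuse 1 frame = 59 bytes
Savings = 4425 - 59 = 4366

4366


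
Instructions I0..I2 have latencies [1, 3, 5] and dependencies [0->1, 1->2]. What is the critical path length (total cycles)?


Compute longest path through dependency graph: dist(Ik) = max over predecessors of dist + latency(Ik).
dist(I0) = latency 1 = 1
dist(I1) = dist(I0) + 3 = 1 + 3 = 4
dist(I2) = dist(I1) + 5 = 4 + 5 = 9
Critical path = max dist = 9

9


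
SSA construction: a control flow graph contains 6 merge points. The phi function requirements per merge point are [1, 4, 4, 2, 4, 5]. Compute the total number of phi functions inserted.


Total phi functions = sum of phi functions at each join node
= 1 + 4 + 4 + 2 + 4 + 5 = 20

20


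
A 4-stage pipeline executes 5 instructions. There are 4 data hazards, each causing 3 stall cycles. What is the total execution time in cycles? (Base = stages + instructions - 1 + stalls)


Base cycles = 4 + 5 - 1 = 8
Total stalls = 4 * 3 = 12
Total = 8 + 12 = 20

20


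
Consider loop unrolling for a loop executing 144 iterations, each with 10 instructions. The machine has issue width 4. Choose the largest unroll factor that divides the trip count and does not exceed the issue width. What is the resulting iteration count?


Largest divisor of 144 <= 4 is 4
New iterations = 144 / 4 = 36

36


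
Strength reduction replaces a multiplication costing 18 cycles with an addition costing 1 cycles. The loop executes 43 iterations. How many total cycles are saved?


Per-iteration saving = 18 - 1 = 17
Total saved = 43 * 17 = 731

731


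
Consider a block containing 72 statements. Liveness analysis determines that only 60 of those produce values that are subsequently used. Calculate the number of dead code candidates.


Dead code = total statements - live definitions
= 72 - 60 = 12

12


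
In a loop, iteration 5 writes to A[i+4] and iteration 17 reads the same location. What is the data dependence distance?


Distance = read iteration - write iteration
= 17 - 5 = 12

12


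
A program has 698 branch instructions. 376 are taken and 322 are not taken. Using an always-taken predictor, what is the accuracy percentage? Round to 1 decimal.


Predictor: always-taken
Correct predictions = 376
Accuracy = 376 / 698 * 100 = 53.9%

53.9


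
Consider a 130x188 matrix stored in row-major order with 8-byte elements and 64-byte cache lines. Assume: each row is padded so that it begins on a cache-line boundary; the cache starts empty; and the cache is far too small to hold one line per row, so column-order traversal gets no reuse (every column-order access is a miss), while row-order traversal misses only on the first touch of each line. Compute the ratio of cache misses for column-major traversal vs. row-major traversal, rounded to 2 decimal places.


Each row occupies 188 * 8 = 1504 bytes and starts on a line boundary, so it spans ceil(1504 / 64) = 24 cache lines.
Row-major traversal misses (one per line touched): 130 * ceil(188 * 8 / 64) = 3120
Column-major traversal misses (no reuse, every access misses): 130 * 188 = 24440
Ratio = 24440 / 3120 = 7.83

7.83


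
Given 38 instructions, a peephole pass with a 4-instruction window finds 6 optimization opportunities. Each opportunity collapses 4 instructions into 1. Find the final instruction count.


Each match removes 3 instructions.
Total removed = 6 * 3 = 18
Remaining = 38 - 18 = 20

20


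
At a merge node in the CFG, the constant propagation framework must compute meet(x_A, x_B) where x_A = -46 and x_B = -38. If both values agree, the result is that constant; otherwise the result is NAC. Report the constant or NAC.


Meet operation: if both paths give the same constant, result is that constant; if they differ, result is NAC (not-a-constant).
Path A: -46, Path B: -38 -> differ
Result: not-a-constant -> NAC

NAC


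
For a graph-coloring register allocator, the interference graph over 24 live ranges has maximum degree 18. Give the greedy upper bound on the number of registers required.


Greedy coloring never needs more than (max_degree + 1) colors: when coloring a vertex, at most max_degree neighbors are already colored.
Upper bound = 18 + 1 = 19

19


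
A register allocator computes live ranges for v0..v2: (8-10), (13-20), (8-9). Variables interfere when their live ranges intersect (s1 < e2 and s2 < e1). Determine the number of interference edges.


Check all pairs for overlapping intervals.
Two intervals (s1,e1) and (s2,e2) overlap if s1 < e2 and s2 < e1.
v0 (8-10) vs v1..v2: overlaps v2 -> 1
v1 (13-20) vs v2: overlaps none -> 0
Total overlapping pairs = 1 + 0 = 1

1


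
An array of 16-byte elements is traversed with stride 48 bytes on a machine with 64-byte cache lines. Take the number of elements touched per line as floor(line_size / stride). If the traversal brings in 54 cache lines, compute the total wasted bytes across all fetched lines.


Elements per line = floor(64 / 48) = 1
Bytes used per line = 1 * 16 = 16
Wasted per line = 64 - 16 = 48
Total wasted = 48 * 54 = 2592

2592


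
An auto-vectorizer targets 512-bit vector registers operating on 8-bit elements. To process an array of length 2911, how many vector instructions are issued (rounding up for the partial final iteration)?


Width = 512 / 8 = 64 elements per vector op
Iterations = ceil(2911 / 64) = 46

46


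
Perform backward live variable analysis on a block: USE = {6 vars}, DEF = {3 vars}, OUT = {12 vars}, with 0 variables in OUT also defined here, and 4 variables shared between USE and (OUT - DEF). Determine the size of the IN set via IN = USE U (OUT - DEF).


OUT - DEF: 12 - 0 = 12
|IN| = |USE| + |OUT - DEF| - |USE ∩ (OUT - DEF)| = 6 + 12 - 4 = 14

14


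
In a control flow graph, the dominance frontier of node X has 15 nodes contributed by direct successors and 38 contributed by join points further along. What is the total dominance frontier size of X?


DF(X) = direct successor contributions + join point contributions
= 15 + 38 = 53

53


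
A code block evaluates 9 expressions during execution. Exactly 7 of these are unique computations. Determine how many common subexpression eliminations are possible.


CSE count = total expressions - unique expressions
= 9 - 7 = 2

2


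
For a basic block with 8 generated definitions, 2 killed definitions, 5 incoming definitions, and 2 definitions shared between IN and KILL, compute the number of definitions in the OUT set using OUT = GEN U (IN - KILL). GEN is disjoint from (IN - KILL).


IN - KILL: 5 - 2 = 3 surviving definitions
OUT = GEN + surviving = 8 + 3 = 11

11


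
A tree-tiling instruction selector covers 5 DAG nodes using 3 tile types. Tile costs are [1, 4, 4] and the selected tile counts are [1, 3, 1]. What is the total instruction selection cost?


Total cost = sum(count_i * cost_i)
= 1*1 + 3*4 + 1*4
= 17

17


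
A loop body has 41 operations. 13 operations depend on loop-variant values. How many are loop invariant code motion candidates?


Invariant candidates = total - loop-dependent
= 41 - 13 = 28

28


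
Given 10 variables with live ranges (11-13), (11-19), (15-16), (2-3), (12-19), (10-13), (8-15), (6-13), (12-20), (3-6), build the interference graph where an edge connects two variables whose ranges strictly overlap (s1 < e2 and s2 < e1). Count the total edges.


Check all pairs for overlapping intervals.
Two intervals (s1,e1) and (s2,e2) overlap if s1 < e2 and s2 < e1.
v0 (11-13) vs v1..v9: overlaps v1, v4, v5, v6, v7, v8 -> 6
v1 (11-19) vs v2..v9: overlaps v2, v4, v5, v6, v7, v8 -> 6
v2 (15-16) vs v3..v9: overlaps v4, v8 -> 2
v3 (2-3) vs v4..v9: overlaps none -> 0
v4 (12-19) vs v5..v9: overlaps v5, v6, v7, v8 -> 4
v5 (10-13) vs v6..v9: overlaps v6, v7, v8 -> 3
v6 (8-15) vs v7..v9: overlaps v7, v8 -> 2
v7 (6-13) vs v8..v9: overlaps v8 -> 1
v8 (12-20) vs v9: overlaps none -> 0
Total overlapping pairs = 6 + 6 + 2 + 0 + 4 + 3 + 2 + 1 + 0 = 24

24


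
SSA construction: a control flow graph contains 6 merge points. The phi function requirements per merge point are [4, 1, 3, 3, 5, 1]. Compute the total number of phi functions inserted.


Total phi functions = sum of phi functions at each join node
= 4 + 1 + 3 + 3 + 5 + 1 = 17

17


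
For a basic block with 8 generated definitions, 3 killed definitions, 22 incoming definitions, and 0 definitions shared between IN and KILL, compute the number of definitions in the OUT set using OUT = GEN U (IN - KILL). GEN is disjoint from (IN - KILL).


IN - KILL: 22 - 0 = 22 surviving definitions
OUT = GEN + surviving = 8 + 22 = 30

30


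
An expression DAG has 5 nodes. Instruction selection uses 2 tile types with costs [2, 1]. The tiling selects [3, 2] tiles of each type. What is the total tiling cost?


Total cost = sum(count_i * cost_i)
= 3*2 + 2*1
= 8

8


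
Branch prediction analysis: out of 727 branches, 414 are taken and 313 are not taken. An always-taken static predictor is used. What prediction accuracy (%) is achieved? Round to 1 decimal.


Predictor: always-taken
Correct predictions = 414
Accuracy = 414 / 727 * 100 = 56.9%

56.9


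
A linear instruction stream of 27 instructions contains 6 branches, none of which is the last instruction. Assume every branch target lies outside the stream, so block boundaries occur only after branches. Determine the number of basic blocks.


With no in-sequence branch targets, the leaders are the first instruction plus the instruction after each branch.
Number of basic blocks = branches + 1
= 6 + 1 = 7

7


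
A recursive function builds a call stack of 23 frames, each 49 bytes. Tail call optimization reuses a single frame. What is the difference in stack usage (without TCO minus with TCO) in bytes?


Without TCO: 23 * 49 = 1127 bytes
With TCO: reuse 1 frame = 49 bytes
Savings = 1127 - 49 = 1078

1078
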